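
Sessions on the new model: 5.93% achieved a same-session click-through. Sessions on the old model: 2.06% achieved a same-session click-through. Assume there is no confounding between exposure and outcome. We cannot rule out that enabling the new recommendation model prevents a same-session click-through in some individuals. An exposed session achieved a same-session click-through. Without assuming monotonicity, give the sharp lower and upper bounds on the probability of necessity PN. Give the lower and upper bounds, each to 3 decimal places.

p₁ = 0.0593, p₀ = 0.0206.
Under exogeneity alone the bounds on PN are max{0,(p₁−p₀)/p₁} ≤ PN ≤ min{1,(1−p₀)/p₁}.
  lower = (p₁ − p₀)/p₁ = 0.0387 / 0.0593 ≈ 0.6526
  upper = min{1, (1 − p₀)/p₁} = 0.9794 / 0.0593 ≈ 16.5160 → capped at 1

0.653 ≤ PN ≤ 1.000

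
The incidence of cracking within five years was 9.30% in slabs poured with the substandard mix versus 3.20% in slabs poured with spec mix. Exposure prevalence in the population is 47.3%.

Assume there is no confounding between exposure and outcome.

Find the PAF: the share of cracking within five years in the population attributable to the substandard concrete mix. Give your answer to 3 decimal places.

PAF ≈ 0.474

p₁ = 0.093, p₀ = 0.032.
Overall risk P(Y=1) = π·p₁ + (1−π)·p₀ = 0.473×0.093 + 0.527×0.032 = 0.060853.
Under exogeneity, PAF = [P(Y=1) − p₀] / P(Y=1).
PAF = (0.060853 − 0.032) / 0.060853 ≈ 0.4741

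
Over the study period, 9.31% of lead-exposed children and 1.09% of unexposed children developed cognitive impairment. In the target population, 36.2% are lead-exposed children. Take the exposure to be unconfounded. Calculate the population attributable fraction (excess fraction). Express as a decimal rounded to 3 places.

PAF ≈ 0.732

p₁ = 0.0931, p₀ = 0.0109.
Overall risk P(Y=1) = π·p₁ + (1−π)·p₀ = 0.362×0.0931 + 0.638×0.0109 = 0.040656.
Under exogeneity, PAF = [P(Y=1) − p₀] / P(Y=1).
PAF = (0.040656 − 0.0109) / 0.040656 ≈ 0.7319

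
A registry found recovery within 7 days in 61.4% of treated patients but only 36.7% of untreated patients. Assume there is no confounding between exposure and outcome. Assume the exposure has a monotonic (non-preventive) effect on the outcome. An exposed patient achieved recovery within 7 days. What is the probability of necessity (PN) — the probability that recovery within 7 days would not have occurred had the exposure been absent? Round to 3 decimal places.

p₁ = 0.614, p₀ = 0.367.
Under exogeneity and monotonicity, PN = (p₁ − p₀) / p₁.
PN = (0.614 − 0.367) / 0.614 = 0.247 / 0.614 ≈ 0.4023

PN ≈ 0.402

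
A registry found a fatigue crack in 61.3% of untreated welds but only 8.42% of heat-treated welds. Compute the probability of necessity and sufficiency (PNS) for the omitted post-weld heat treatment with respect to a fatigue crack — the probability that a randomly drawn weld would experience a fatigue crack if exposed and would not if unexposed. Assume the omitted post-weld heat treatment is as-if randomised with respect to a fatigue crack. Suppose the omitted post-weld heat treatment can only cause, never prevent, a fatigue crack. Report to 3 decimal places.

p₁ = 0.613, p₀ = 0.0842.
Under exogeneity and monotonicity, PNS = p₁ − p₀.
PNS = 0.613 − 0.0842 = 0.5288

PNS ≈ 0.529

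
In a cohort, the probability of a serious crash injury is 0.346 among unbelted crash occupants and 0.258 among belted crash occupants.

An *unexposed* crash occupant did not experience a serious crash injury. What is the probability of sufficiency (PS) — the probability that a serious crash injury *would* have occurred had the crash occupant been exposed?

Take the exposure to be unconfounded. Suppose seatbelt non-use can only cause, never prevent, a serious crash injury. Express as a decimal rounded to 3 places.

PS ≈ 0.119

Let p₁ = 0.346, p₀ = 0.258.
Under exogeneity and monotonicity, PS = (p₁ − p₀) / (1 − p₀).
PS = (0.346 − 0.258) / (1 − 0.258) = 0.088 / 0.742 ≈ 0.1186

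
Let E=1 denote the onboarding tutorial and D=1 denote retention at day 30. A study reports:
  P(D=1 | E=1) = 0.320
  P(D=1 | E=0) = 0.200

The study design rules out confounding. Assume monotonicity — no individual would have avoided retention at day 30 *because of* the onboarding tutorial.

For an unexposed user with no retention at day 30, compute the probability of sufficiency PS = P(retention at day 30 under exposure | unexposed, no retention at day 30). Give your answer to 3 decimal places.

Let p₁ = 0.32, p₀ = 0.2.
Under exogeneity and monotonicity, PS = (p₁ − p₀) / (1 − p₀).
PS = (0.32 − 0.2) / (1 − 0.2) = 0.12 / 0.8 ≈ 0.1500

PS ≈ 0.150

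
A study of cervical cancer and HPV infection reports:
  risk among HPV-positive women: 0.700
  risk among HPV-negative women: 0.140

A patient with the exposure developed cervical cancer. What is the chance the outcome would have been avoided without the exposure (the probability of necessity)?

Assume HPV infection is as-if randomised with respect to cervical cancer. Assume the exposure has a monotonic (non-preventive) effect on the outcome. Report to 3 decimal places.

Let p₁ = 0.7, p₀ = 0.14.
Under exogeneity and monotonicity, PN = (p₁ − p₀) / p₁.
PN = (0.7 − 0.14) / 0.7 = 0.56 / 0.7 ≈ 0.8000

PN ≈ 0.800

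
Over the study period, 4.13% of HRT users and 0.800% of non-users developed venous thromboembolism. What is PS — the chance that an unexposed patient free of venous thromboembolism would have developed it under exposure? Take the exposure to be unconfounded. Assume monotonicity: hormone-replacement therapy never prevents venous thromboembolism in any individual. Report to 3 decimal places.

p₁ = 0.0413, p₀ = 0.008.
Under exogeneity and monotonicity, PS = (p₁ − p₀) / (1 − p₀).
PS = (0.0413 − 0.008) / (1 − 0.008) = 0.0333 / 0.992 ≈ 0.0336

PS ≈ 0.034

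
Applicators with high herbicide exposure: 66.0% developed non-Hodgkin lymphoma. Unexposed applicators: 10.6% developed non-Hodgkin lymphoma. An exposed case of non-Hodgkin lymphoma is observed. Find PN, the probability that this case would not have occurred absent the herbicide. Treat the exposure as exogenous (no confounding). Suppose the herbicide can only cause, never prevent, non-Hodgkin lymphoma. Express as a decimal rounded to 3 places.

p₁ = 0.66, p₀ = 0.106.
Under exogeneity and monotonicity, PN = (p₁ − p₀) / p₁.
PN = (0.66 − 0.106) / 0.66 = 0.554 / 0.66 ≈ 0.8394

PN ≈ 0.839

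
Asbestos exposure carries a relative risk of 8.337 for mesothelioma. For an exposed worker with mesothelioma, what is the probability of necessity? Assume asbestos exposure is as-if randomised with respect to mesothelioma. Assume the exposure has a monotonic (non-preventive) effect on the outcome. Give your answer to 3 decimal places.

PN ≈ 0.880

Under exogeneity and monotonicity, PN = (RR − 1) / RR = 1 − 1/RR.
PN = (8.337 − 1) / 8.337 = 7.337 / 8.337 ≈ 0.8801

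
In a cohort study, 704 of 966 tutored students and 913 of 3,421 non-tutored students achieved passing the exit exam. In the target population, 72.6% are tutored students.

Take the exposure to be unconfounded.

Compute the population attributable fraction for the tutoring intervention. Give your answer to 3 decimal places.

p₁ = P(outcome | exposed) = 704/966 = 0.72878
p₀ = P(outcome | unexposed) = 913/3421 = 0.26688
Overall risk P(Y=1) = π·p₁ + (1−π)·p₀ = 0.726×0.72878 + 0.274×0.26688 = 0.60222.
Under exogeneity, PAF = [P(Y=1) − p₀] / P(Y=1).
PAF = (0.60222 − 0.26688) / 0.60222 ≈ 0.5568

PAF ≈ 0.557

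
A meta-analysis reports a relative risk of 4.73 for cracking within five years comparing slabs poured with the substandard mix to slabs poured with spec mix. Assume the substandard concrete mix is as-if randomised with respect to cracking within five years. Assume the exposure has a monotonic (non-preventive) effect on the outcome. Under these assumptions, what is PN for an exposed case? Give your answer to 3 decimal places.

Under exogeneity and monotonicity, PN = (RR − 1) / RR = 1 − 1/RR.
PN = (4.73 − 1) / 4.73 = 3.73 / 4.73 ≈ 0.7886

PN ≈ 0.789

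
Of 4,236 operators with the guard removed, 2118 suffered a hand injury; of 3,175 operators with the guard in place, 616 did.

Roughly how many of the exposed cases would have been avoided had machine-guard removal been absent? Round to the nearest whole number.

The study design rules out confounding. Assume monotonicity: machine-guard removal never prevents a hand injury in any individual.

about 1296 cases

p₁ = P(outcome | exposed) = 2118/4236 = 0.5
p₀ = P(outcome | unexposed) = 616/3175 = 0.19402
PN = (p₁ − p₀)/p₁ = (0.5 − 0.19402) / 0.5 ≈ 0.61197.
Attributable cases ≈ PN × (exposed cases) = 0.61197 × 2118 ≈ 1296.15.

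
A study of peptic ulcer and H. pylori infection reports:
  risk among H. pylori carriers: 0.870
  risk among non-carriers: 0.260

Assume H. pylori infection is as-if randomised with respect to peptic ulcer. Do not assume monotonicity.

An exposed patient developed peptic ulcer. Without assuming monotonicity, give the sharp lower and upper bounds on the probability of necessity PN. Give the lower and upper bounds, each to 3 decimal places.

0.701 ≤ PN ≤ 0.851

Let p₁ = 0.87, p₀ = 0.26.
Under exogeneity alone the bounds on PN are max{0,(p₁−p₀)/p₁} ≤ PN ≤ min{1,(1−p₀)/p₁}.
  lower = (p₁ − p₀)/p₁ = 0.61 / 0.87 ≈ 0.7011
  upper = min{1, (1 − p₀)/p₁} = 0.74 / 0.87 ≈ 0.8506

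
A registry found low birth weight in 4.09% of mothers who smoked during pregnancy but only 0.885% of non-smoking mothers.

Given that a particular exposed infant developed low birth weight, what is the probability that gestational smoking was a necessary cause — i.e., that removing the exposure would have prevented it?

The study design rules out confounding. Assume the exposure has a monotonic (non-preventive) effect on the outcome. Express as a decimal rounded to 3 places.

p₁ = 0.0409, p₀ = 0.00885.
Under exogeneity and monotonicity, PN = (p₁ − p₀) / p₁.
PN = (0.0409 − 0.00885) / 0.0409 = 0.03205 / 0.0409 ≈ 0.7836

PN ≈ 0.784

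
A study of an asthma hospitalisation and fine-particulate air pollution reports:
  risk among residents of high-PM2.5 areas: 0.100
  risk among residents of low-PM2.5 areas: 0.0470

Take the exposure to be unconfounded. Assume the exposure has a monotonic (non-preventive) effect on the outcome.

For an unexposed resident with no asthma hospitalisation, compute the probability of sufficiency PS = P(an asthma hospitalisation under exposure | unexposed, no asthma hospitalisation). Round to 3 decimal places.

PS ≈ 0.056

Let p₁ = 0.1, p₀ = 0.047.
Under exogeneity and monotonicity, PS = (p₁ − p₀) / (1 − p₀).
PS = (0.1 − 0.047) / (1 − 0.047) = 0.053 / 0.953 ≈ 0.0556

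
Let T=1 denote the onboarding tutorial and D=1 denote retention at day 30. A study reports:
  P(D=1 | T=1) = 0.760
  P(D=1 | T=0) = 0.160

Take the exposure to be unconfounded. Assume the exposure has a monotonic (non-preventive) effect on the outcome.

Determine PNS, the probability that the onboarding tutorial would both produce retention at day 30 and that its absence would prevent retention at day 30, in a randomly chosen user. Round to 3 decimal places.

Let p₁ = 0.76, p₀ = 0.16.
Under exogeneity and monotonicity, PNS = p₁ − p₀.
PNS = 0.76 − 0.16 = 0.6

PNS ≈ 0.600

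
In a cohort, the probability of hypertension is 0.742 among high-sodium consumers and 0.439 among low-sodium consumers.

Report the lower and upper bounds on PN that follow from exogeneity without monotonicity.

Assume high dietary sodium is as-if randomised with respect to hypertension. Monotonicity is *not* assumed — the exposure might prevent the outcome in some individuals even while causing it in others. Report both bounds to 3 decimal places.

Let p₁ = 0.742, p₀ = 0.439.
Under exogeneity alone the bounds on PN are max{0,(p₁−p₀)/p₁} ≤ PN ≤ min{1,(1−p₀)/p₁}.
  lower = (p₁ − p₀)/p₁ = 0.303 / 0.742 ≈ 0.4084
  upper = min{1, (1 − p₀)/p₁} = 0.561 / 0.742 ≈ 0.7561

0.408 ≤ PN ≤ 0.756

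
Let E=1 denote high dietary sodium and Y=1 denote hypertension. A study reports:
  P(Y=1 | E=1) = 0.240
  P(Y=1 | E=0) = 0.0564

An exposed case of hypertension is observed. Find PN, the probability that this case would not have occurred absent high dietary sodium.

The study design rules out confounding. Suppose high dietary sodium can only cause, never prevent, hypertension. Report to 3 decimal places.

Let p₁ = 0.24, p₀ = 0.0564.
Under exogeneity and monotonicity, PN = (p₁ − p₀) / p₁.
PN = (0.24 − 0.0564) / 0.24 = 0.1836 / 0.24 ≈ 0.7650

PN ≈ 0.765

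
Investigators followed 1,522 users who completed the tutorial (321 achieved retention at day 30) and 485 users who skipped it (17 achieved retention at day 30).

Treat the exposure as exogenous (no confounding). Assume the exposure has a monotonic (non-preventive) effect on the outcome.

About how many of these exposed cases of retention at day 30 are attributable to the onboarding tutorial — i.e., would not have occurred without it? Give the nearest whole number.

p₁ = P(outcome | exposed) = 321/1522 = 0.21091
p₀ = P(outcome | unexposed) = 17/485 = 0.035052
PN = (p₁ − p₀)/p₁ = (0.21091 − 0.035052) / 0.21091 ≈ 0.83381.
Attributable cases ≈ PN × (exposed cases) = 0.83381 × 321 ≈ 267.65.

about 268 cases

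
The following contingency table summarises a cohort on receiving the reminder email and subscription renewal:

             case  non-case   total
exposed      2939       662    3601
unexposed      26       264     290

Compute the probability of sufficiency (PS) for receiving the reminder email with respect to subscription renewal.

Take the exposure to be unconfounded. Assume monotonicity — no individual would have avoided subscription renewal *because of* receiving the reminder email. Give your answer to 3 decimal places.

p₁ = P(outcome | exposed) = 2939/3601 = 0.81616
p₀ = P(outcome | unexposed) = 26/290 = 0.089655
Under exogeneity and monotonicity, PS = (p₁ − p₀)/(1 − p₀).
PS = (0.81616 − 0.089655) / 0.91034 ≈ 0.7981

PS ≈ 0.798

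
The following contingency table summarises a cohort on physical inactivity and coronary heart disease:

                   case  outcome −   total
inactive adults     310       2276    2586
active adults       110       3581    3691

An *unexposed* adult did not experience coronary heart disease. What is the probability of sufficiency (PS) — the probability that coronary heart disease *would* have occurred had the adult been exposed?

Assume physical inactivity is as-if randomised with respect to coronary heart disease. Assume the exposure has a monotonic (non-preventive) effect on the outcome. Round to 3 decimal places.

PS ≈ 0.093

p₁ = P(outcome | exposed) = 310/2586 = 0.11988
p₀ = P(outcome | unexposed) = 110/3691 = 0.029802
Under exogeneity and monotonicity, PS = (p₁ − p₀)/(1 − p₀).
PS = (0.11988 − 0.029802) / 0.9702 ≈ 0.0928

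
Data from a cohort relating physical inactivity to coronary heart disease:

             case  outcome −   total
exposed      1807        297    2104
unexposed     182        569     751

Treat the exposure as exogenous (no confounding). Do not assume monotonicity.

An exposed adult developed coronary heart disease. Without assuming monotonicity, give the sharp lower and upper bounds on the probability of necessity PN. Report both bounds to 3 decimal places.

p₁ = P(outcome | exposed) = 1807/2104 = 0.85884
p₀ = P(outcome | unexposed) = 182/751 = 0.24234
Under exogeneity alone the bounds on PN are max{0,(p₁−p₀)/p₁} ≤ PN ≤ min{1,(1−p₀)/p₁}.
  lower = (p₁ − p₀)/p₁ = 0.6165 / 0.85884 ≈ 0.7178
  upper = min{1, (1 − p₀)/p₁} = 0.75766 / 0.85884 ≈ 0.8822

0.718 ≤ PN ≤ 0.882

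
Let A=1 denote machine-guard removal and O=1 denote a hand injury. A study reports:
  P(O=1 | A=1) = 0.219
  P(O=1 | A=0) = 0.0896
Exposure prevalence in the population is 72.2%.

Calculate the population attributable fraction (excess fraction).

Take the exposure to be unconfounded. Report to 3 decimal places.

Let p₁ = 0.219, p₀ = 0.0896.
Overall risk P(Y=1) = π·p₁ + (1−π)·p₀ = 0.722×0.219 + 0.278×0.0896 = 0.18303.
Under exogeneity, PAF = [P(Y=1) − p₀] / P(Y=1).
PAF = (0.18303 − 0.0896) / 0.18303 ≈ 0.5105

PAF ≈ 0.510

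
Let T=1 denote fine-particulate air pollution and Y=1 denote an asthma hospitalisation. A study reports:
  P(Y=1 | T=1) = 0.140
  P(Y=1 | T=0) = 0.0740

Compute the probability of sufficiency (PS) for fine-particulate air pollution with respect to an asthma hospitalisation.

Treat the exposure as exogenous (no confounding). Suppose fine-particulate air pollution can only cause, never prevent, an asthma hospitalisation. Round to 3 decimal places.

PS ≈ 0.071

Let p₁ = 0.14, p₀ = 0.074.
Under exogeneity and monotonicity, PS = (p₁ − p₀) / (1 − p₀).
PS = (0.14 − 0.074) / (1 − 0.074) = 0.066 / 0.926 ≈ 0.0713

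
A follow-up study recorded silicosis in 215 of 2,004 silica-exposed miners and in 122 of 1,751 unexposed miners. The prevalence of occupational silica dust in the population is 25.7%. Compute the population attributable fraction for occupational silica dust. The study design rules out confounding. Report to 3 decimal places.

PAF ≈ 0.122

p₁ = P(outcome | exposed) = 215/2004 = 0.10729
p₀ = P(outcome | unexposed) = 122/1751 = 0.069674
Overall risk P(Y=1) = π·p₁ + (1−π)·p₀ = 0.257×0.10729 + 0.743×0.069674 = 0.07934.
Under exogeneity, PAF = [P(Y=1) − p₀] / P(Y=1).
PAF = (0.07934 − 0.069674) / 0.07934 ≈ 0.1218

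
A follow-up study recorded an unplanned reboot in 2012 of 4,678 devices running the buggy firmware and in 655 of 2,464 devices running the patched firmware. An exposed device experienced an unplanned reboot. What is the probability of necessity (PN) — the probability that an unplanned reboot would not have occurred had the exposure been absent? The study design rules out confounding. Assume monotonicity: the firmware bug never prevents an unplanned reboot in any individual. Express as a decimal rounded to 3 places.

p₁ = P(outcome | exposed) = 2012/4678 = 0.4301
p₀ = P(outcome | unexposed) = 655/2464 = 0.26583
Under exogeneity and monotonicity, PN = (p₁ − p₀) / p₁.
PN = (0.4301 − 0.26583) / 0.4301 = 0.16427 / 0.4301 ≈ 0.3819

PN ≈ 0.382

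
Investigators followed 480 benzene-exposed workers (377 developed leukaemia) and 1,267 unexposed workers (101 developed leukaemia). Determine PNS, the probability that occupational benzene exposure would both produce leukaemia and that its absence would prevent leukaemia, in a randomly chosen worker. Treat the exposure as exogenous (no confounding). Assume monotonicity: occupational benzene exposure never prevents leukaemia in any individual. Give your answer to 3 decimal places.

p₁ = P(outcome | exposed) = 377/480 = 0.78542
p₀ = P(outcome | unexposed) = 101/1267 = 0.079716
Under exogeneity and monotonicity, PNS = p₁ − p₀.
PNS = 0.78542 − 0.079716 = 0.7057

PNS ≈ 0.706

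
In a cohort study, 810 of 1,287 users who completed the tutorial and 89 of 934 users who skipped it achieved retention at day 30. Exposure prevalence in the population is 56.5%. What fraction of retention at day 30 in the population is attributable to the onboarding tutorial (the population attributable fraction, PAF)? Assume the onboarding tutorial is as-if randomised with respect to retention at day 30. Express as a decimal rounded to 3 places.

p₁ = P(outcome | exposed) = 810/1287 = 0.62937
p₀ = P(outcome | unexposed) = 89/934 = 0.095289
Overall risk P(Y=1) = π·p₁ + (1−π)·p₀ = 0.565×0.62937 + 0.435×0.095289 = 0.39705.
Under exogeneity, PAF = [P(Y=1) − p₀] / P(Y=1).
PAF = (0.39705 − 0.095289) / 0.39705 ≈ 0.7600

PAF ≈ 0.760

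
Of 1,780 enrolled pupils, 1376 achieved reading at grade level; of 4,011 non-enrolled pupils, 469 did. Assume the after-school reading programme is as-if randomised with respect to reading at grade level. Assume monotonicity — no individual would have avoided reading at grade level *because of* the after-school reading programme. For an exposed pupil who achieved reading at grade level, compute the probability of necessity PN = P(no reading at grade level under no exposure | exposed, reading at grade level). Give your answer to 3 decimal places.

p₁ = P(outcome | exposed) = 1376/1780 = 0.77303
p₀ = P(outcome | unexposed) = 469/4011 = 0.11693
Under exogeneity and monotonicity, PN = (p₁ − p₀) / p₁.
PN = (0.77303 − 0.11693) / 0.77303 = 0.65611 / 0.77303 ≈ 0.8487

PN ≈ 0.849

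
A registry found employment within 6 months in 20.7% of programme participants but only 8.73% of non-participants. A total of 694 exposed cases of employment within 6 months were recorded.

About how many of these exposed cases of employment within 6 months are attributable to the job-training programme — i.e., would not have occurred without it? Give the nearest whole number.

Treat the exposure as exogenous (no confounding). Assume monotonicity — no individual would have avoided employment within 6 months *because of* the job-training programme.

about 401 cases

p₁ = 0.207, p₀ = 0.0873.
PN = (p₁ − p₀)/p₁ = (0.207 − 0.0873) / 0.207 ≈ 0.57826.
Attributable cases ≈ PN × (exposed cases) = 0.57826 × 694 ≈ 401.31.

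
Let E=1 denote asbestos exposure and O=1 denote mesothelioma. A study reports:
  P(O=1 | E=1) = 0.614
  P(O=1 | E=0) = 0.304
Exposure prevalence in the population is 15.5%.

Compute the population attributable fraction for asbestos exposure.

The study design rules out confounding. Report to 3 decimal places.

PAF ≈ 0.136

Let p₁ = 0.614, p₀ = 0.304.
Overall risk P(Y=1) = π·p₁ + (1−π)·p₀ = 0.155×0.614 + 0.845×0.304 = 0.35205.
Under exogeneity, PAF = [P(Y=1) − p₀] / P(Y=1).
PAF = (0.35205 − 0.304) / 0.35205 ≈ 0.1365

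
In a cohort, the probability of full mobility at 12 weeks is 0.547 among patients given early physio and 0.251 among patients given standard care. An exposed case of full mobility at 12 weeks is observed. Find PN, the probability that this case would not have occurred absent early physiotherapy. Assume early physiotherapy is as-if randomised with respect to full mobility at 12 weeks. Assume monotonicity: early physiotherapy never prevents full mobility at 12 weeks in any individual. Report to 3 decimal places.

Let p₁ = 0.547, p₀ = 0.251.
Under exogeneity and monotonicity, PN = (p₁ − p₀) / p₁.
PN = (0.547 − 0.251) / 0.547 = 0.296 / 0.547 ≈ 0.5411

PN ≈ 0.541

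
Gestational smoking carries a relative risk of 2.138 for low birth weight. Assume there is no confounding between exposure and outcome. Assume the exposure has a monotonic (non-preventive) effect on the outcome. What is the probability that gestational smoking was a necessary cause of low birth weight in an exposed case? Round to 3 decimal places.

PN ≈ 0.532

Under exogeneity and monotonicity, PN = (RR − 1) / RR = 1 − 1/RR.
PN = (2.138 − 1) / 2.138 = 1.138 / 2.138 ≈ 0.5323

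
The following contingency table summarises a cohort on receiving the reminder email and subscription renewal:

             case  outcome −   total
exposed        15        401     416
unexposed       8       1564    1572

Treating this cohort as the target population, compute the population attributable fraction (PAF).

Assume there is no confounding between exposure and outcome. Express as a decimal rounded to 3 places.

PAF ≈ 0.560

p₁ = P(outcome | exposed) = 15/416 = 0.036058
p₀ = P(outcome | unexposed) = 8/1572 = 0.0050891
Exposure prevalence π = 416/1988 = 0.20926; overall risk P(Y=1) = 0.011569.
Under exogeneity, PAF = [P(Y=1) − p₀]/P(Y=1).
PAF = (0.011569 − 0.0050891) / 0.011569 ≈ 0.5601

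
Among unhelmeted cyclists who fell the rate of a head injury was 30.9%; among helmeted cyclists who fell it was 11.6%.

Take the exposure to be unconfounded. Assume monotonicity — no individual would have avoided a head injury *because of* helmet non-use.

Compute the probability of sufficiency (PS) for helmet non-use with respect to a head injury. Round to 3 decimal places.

PS ≈ 0.218

p₁ = 0.309, p₀ = 0.116.
Under exogeneity and monotonicity, PS = (p₁ − p₀) / (1 − p₀).
PS = (0.309 − 0.116) / (1 − 0.116) = 0.193 / 0.884 ≈ 0.2183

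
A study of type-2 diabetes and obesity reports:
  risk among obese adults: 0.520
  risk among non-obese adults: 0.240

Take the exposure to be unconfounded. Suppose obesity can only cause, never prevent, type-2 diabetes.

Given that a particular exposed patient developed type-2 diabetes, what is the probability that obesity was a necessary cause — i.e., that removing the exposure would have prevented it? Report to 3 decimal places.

Let p₁ = 0.52, p₀ = 0.24.
Under exogeneity and monotonicity, PN = (p₁ − p₀) / p₁.
PN = (0.52 − 0.24) / 0.52 = 0.28 / 0.52 ≈ 0.5385

PN ≈ 0.538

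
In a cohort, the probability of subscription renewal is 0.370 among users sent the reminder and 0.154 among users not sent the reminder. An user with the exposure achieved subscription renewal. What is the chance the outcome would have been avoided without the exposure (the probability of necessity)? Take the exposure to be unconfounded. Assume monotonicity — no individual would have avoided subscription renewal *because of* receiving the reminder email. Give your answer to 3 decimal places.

PN ≈ 0.584

Let p₁ = 0.37, p₀ = 0.154.
Under exogeneity and monotonicity, PN = (p₁ − p₀) / p₁.
PN = (0.37 − 0.154) / 0.37 = 0.216 / 0.37 ≈ 0.5838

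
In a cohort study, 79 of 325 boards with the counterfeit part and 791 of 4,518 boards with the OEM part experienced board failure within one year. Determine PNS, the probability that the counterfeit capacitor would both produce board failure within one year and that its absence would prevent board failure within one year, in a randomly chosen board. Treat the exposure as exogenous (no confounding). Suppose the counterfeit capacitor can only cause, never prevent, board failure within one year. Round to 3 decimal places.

PNS ≈ 0.068

p₁ = P(outcome | exposed) = 79/325 = 0.24308
p₀ = P(outcome | unexposed) = 791/4518 = 0.17508
Under exogeneity and monotonicity, PNS = p₁ − p₀.
PNS = 0.24308 − 0.17508 = 0.067999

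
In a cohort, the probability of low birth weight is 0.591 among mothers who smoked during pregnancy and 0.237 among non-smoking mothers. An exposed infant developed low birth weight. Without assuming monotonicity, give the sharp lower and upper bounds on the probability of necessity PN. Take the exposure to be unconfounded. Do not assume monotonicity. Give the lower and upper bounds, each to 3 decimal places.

0.599 ≤ PN ≤ 1.000

Let p₁ = 0.591, p₀ = 0.237.
Under exogeneity alone the bounds on PN are max{0,(p₁−p₀)/p₁} ≤ PN ≤ min{1,(1−p₀)/p₁}.
  lower = (p₁ − p₀)/p₁ = 0.354 / 0.591 ≈ 0.5990
  upper = min{1, (1 − p₀)/p₁} = 0.763 / 0.591 ≈ 1.2910 → capped at 1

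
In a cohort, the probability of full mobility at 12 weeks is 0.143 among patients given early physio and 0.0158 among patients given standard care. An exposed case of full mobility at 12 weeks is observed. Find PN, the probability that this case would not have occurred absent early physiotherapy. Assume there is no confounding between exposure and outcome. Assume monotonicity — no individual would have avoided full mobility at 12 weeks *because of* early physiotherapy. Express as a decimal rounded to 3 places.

Let p₁ = 0.143, p₀ = 0.0158.
Under exogeneity and monotonicity, PN = (p₁ − p₀) / p₁.
PN = (0.143 − 0.0158) / 0.143 = 0.1272 / 0.143 ≈ 0.8895

PN ≈ 0.890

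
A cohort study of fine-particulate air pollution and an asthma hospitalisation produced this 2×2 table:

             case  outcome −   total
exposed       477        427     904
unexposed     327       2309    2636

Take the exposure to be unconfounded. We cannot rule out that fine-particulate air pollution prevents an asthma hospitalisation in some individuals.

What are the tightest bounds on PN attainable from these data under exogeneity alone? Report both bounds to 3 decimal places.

0.765 ≤ PN ≤ 1.000

p₁ = P(outcome | exposed) = 477/904 = 0.52765
p₀ = P(outcome | unexposed) = 327/2636 = 0.12405
Under exogeneity alone the bounds on PN are max{0,(p₁−p₀)/p₁} ≤ PN ≤ min{1,(1−p₀)/p₁}.
  lower = (p₁ − p₀)/p₁ = 0.4036 / 0.52765 ≈ 0.7649
  upper = min{1, (1 − p₀)/p₁} = 0.87595 / 0.52765 ≈ 1.6601 → capped at 1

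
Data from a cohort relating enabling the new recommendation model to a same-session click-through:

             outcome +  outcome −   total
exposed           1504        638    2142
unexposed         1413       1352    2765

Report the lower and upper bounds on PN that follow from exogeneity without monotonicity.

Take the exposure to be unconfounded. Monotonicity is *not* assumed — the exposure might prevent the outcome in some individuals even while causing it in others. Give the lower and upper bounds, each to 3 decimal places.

p₁ = P(outcome | exposed) = 1504/2142 = 0.70215
p₀ = P(outcome | unexposed) = 1413/2765 = 0.51103
Under exogeneity alone the bounds on PN are max{0,(p₁−p₀)/p₁} ≤ PN ≤ min{1,(1−p₀)/p₁}.
  lower = (p₁ − p₀)/p₁ = 0.19112 / 0.70215 ≈ 0.2722
  upper = min{1, (1 − p₀)/p₁} = 0.48897 / 0.70215 ≈ 0.6964

0.272 ≤ PN ≤ 0.696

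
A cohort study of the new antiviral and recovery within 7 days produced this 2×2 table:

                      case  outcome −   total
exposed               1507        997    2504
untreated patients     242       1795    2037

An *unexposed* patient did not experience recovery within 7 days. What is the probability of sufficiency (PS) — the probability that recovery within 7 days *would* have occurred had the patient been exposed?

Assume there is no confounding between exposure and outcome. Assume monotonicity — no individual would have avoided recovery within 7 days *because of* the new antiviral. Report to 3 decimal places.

PS ≈ 0.548

p₁ = P(outcome | exposed) = 1507/2504 = 0.60184
p₀ = P(outcome | unexposed) = 242/2037 = 0.1188
Under exogeneity and monotonicity, PS = (p₁ − p₀)/(1 − p₀).
PS = (0.60184 − 0.1188) / 0.8812 ≈ 0.5482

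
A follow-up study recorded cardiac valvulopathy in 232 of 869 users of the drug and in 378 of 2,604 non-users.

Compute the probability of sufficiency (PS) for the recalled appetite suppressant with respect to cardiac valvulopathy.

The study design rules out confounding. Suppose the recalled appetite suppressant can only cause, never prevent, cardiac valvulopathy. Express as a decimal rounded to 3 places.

p₁ = P(outcome | exposed) = 232/869 = 0.26697
p₀ = P(outcome | unexposed) = 378/2604 = 0.14516
Under exogeneity and monotonicity, PS = (p₁ − p₀) / (1 − p₀).
PS = (0.26697 − 0.14516) / (1 − 0.14516) = 0.12181 / 0.85484 ≈ 0.1425

PS ≈ 0.142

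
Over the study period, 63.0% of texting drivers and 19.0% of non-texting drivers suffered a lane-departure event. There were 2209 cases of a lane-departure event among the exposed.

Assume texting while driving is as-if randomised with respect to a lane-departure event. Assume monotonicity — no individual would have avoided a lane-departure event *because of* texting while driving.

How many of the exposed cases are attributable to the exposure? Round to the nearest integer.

p₁ = 0.63, p₀ = 0.19.
PN = (p₁ − p₀)/p₁ = (0.63 − 0.19) / 0.63 ≈ 0.69841.
Attributable cases ≈ PN × (exposed cases) = 0.69841 × 2209 ≈ 1542.79.

about 1543 cases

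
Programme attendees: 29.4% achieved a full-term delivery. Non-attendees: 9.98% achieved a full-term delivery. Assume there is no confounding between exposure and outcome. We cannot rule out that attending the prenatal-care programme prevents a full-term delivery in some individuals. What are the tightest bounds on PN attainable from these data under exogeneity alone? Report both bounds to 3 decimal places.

p₁ = 0.294, p₀ = 0.0998.
Under exogeneity alone the bounds on PN are max{0,(p₁−p₀)/p₁} ≤ PN ≤ min{1,(1−p₀)/p₁}.
  lower = (p₁ − p₀)/p₁ = 0.1942 / 0.294 ≈ 0.6605
  upper = min{1, (1 − p₀)/p₁} = 0.9002 / 0.294 ≈ 3.0619 → capped at 1

0.661 ≤ PN ≤ 1.000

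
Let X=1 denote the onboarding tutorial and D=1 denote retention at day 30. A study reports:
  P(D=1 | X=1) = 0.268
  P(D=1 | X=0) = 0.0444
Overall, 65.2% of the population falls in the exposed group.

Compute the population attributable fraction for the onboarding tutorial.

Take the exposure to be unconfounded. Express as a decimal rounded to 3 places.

PAF ≈ 0.767

Let p₁ = 0.268, p₀ = 0.0444.
Overall risk P(Y=1) = π·p₁ + (1−π)·p₀ = 0.652×0.268 + 0.348×0.0444 = 0.19019.
Under exogeneity, PAF = [P(Y=1) − p₀] / P(Y=1).
PAF = (0.19019 − 0.0444) / 0.19019 ≈ 0.7665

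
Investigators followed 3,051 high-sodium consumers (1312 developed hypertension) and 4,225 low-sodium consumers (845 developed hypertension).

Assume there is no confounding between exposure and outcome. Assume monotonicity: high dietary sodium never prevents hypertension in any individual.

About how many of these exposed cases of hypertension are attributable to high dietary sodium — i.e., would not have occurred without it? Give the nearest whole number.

p₁ = P(outcome | exposed) = 1312/3051 = 0.43002
p₀ = P(outcome | unexposed) = 845/4225 = 0.2
PN = (p₁ − p₀)/p₁ = (0.43002 − 0.2) / 0.43002 ≈ 0.53491.
Attributable cases ≈ PN × (exposed cases) = 0.53491 × 1312 ≈ 701.80.

about 702 cases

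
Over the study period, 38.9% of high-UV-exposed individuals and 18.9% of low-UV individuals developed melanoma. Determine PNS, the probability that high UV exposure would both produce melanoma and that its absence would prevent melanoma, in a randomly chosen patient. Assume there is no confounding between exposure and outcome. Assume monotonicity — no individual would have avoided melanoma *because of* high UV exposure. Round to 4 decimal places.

p₁ = 0.389, p₀ = 0.189.
Under exogeneity and monotonicity, PNS = p₁ − p₀.
PNS = 0.389 − 0.189 = 0.2

PNS ≈ 0.2000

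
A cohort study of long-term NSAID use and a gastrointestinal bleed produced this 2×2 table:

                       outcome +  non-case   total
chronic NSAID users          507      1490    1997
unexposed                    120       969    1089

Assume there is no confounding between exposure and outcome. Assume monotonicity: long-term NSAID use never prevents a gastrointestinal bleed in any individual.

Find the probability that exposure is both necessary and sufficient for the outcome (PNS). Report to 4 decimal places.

PNS ≈ 0.1437

p₁ = P(outcome | exposed) = 507/1997 = 0.25388
p₀ = P(outcome | unexposed) = 120/1089 = 0.11019
Under exogeneity and monotonicity, PNS = p₁ − p₀.
PNS = 0.25388 − 0.11019 = 0.14369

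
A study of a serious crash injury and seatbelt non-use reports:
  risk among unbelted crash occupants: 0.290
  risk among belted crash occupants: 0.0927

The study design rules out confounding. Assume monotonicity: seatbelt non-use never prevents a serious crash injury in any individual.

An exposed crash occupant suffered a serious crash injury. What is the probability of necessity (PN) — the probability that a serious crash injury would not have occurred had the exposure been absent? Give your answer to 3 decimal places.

Let p₁ = 0.29, p₀ = 0.0927.
Under exogeneity and monotonicity, PN = (p₁ − p₀) / p₁.
PN = (0.29 − 0.0927) / 0.29 = 0.1973 / 0.29 ≈ 0.6803

PN ≈ 0.680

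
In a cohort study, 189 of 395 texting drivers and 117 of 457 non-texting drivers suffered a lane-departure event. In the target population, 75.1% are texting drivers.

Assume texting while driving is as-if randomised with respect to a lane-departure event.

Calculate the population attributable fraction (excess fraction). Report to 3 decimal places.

PAF ≈ 0.395

p₁ = P(outcome | exposed) = 189/395 = 0.47848
p₀ = P(outcome | unexposed) = 117/457 = 0.25602
Overall risk P(Y=1) = π·p₁ + (1−π)·p₀ = 0.751×0.47848 + 0.249×0.25602 = 0.42309.
Under exogeneity, PAF = [P(Y=1) − p₀] / P(Y=1).
PAF = (0.42309 − 0.25602) / 0.42309 ≈ 0.3949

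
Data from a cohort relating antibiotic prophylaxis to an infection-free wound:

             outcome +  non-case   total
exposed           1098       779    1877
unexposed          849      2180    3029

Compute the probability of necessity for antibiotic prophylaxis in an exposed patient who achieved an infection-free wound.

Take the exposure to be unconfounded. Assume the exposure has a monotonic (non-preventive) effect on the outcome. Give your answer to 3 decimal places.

PN ≈ 0.521

p₁ = P(outcome | exposed) = 1098/1877 = 0.58498
p₀ = P(outcome | unexposed) = 849/3029 = 0.28029
Under exogeneity and monotonicity, PN = (p₁ − p₀) / p₁.
PN = (0.58498 − 0.28029) / 0.58498 = 0.30469 / 0.58498 ≈ 0.5209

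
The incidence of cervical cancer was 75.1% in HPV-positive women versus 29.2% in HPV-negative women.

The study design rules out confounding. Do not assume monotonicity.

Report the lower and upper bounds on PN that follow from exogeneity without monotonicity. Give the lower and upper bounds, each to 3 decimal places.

p₁ = 0.751, p₀ = 0.292.
Under exogeneity alone the bounds on PN are max{0,(p₁−p₀)/p₁} ≤ PN ≤ min{1,(1−p₀)/p₁}.
  lower = (p₁ − p₀)/p₁ = 0.459 / 0.751 ≈ 0.6112
  upper = min{1, (1 − p₀)/p₁} = 0.708 / 0.751 ≈ 0.9427

0.611 ≤ PN ≤ 0.943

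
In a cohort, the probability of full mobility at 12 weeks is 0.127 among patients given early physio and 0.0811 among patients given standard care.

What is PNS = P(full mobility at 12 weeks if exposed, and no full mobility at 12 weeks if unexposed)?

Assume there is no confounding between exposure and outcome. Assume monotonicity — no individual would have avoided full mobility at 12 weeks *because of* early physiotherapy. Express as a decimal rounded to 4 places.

Let p₁ = 0.127, p₀ = 0.0811.
Under exogeneity and monotonicity, PNS = p₁ − p₀.
PNS = 0.127 − 0.0811 = 0.0459

PNS ≈ 0.0459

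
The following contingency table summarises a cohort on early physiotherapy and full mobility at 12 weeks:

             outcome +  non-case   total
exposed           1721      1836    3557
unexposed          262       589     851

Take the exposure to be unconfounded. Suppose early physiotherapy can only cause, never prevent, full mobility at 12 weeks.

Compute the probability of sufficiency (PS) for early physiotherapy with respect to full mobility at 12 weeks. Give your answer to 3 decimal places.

p₁ = P(outcome | exposed) = 1721/3557 = 0.48383
p₀ = P(outcome | unexposed) = 262/851 = 0.30787
Under exogeneity and monotonicity, PS = (p₁ − p₀) / (1 − p₀).
PS = (0.48383 − 0.30787) / (1 − 0.30787) = 0.17596 / 0.69213 ≈ 0.2542

PS ≈ 0.254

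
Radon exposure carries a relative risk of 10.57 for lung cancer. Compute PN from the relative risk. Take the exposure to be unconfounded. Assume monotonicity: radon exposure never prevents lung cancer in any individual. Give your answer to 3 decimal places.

PN ≈ 0.905

Under exogeneity and monotonicity, PN = (RR − 1) / RR = 1 − 1/RR.
PN = (10.57 − 1) / 10.57 = 9.57 / 10.57 ≈ 0.9054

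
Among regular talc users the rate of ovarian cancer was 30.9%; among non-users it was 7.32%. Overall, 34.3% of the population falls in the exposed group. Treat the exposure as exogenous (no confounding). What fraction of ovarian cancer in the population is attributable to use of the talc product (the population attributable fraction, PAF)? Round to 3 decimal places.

PAF ≈ 0.525

p₁ = 0.309, p₀ = 0.0732.
Overall risk P(Y=1) = π·p₁ + (1−π)·p₀ = 0.343×0.309 + 0.657×0.0732 = 0.15408.
Under exogeneity, PAF = [P(Y=1) − p₀] / P(Y=1).
PAF = (0.15408 − 0.0732) / 0.15408 ≈ 0.5249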